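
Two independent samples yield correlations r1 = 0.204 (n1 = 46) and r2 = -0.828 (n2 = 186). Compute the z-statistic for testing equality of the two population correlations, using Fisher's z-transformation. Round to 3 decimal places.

8.194

Fisher z-transforms: z1 = atanh(0.204) = 0.206903, z2 = atanh(-0.828) = -1.181742; difference d = 1.388645
Var(d) = 1/43 + 1/183 = 0.0232558 + 0.0054645 = 0.0287203
z = d/√Var(d) = 1.388645 / √0.0287203 = 1.388645 / 0.169471 = 8.194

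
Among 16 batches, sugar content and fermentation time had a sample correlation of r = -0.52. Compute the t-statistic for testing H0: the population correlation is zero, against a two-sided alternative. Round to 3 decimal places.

-2.278

1 − r² = 1 − 0.2704 = 0.7296;  √(1−r²) = 0.854166
√(n−2) = √14 = 3.741657
t = r·√(n−2)/√(1−r²) = -0.52 · 3.741657 / 0.854166 = -2.278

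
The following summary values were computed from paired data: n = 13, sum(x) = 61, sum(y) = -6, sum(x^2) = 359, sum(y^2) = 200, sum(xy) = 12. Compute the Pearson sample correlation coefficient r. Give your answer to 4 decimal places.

Numerator: nΣxy − (Σx)(Σy) = 13·12 − (61)(-6) = 522
Denominator: √[(nΣx²−(Σx)²)(nΣy²−(Σy)²)]
  nΣx²−(Σx)² = 13·359 − 3721 = 946;  nΣy²−(Σy)² = 13·200 − 36 = 2564
  √(946·2564) = √2425544 = 1557.4158
r = 522 / 1557.4158 = 0.3352

0.3352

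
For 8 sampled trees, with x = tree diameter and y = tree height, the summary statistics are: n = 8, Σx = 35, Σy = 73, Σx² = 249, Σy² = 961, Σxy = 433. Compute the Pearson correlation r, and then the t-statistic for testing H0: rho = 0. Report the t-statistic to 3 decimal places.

Numerator: nΣxy − (Σx)(Σy) = 8·433 − (35)(73) = 909
Denominator: √[(nΣx²−(Σx)²)(nΣy²−(Σy)²)]
  nΣx²−(Σx)² = 8·249 − 1225 = 767;  nΣy²−(Σy)² = 8·961 − 5329 = 2359
  √(767·2359) = √1809353 = 1345.1219
r = 909 / 1345.1219 = 0.6758
t = r·√(n−2)/√(1−r²) = 0.6758·√6 / √(1−0.456706) = 1.655365 / 0.737085 = 2.246

2.246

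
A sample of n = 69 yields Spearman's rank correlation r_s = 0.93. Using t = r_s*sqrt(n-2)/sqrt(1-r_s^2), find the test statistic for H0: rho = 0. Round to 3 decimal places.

20.711

1 − r_s² = 1 − 0.8649 = 0.1351;  √(1−r_s²) = 0.367560
√(n−2) = √67 = 8.185353
t = r_s·√(n−2)/√(1−r_s²) = 0.93 · 8.185353 / 0.367560 = 20.711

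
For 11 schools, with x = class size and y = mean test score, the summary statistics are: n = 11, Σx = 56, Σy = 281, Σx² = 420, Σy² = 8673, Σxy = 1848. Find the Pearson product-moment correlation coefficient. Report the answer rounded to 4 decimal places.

Numerator: nΣxy − (Σx)(Σy) = 11·1848 − (56)(281) = 4592
Denominator: √[(nΣx²−(Σx)²)(nΣy²−(Σy)²)]
  nΣx²−(Σx)² = 11·420 − 3136 = 1484;  nΣy²−(Σy)² = 11·8673 − 78961 = 16442
  √(1484·16442) = √24399928 = 4939.6283
r = 4592 / 4939.6283 = 0.9296

0.9296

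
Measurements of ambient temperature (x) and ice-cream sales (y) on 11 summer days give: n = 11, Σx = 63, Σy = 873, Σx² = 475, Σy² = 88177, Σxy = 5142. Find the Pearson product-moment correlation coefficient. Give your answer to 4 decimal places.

0.0967

Numerator: nΣxy − (Σx)(Σy) = 11·5142 − (63)(873) = 1563
Denominator: √[(nΣx²−(Σx)²)(nΣy²−(Σy)²)]
  nΣx²−(Σx)² = 11·475 − 3969 = 1256;  nΣy²−(Σy)² = 11·88177 − 762129 = 207818
  √(1256·207818) = √261019408 = 16156.0951
r = 1563 / 16156.0951 = 0.0967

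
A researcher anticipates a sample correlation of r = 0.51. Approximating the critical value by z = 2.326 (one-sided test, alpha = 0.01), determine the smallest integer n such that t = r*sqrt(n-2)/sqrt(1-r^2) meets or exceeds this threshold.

Need r·√(n−2)/√(1−r²) ≥ 2.326
√(n−2) ≥ 2.326·√(1−0.2601) / 0.51 = 2.326·0.860174 / 0.51 = 3.9231
n−2 ≥ 15.3907  ⇒  n ≥ 17.3907
Smallest integer n = 18

18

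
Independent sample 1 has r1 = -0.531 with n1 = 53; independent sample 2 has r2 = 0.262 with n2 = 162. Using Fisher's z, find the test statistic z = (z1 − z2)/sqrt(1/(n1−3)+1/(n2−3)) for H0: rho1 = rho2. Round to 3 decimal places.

-5.303

z1 = atanh(-0.531) = -0.591537,  z2 = atanh(0.262) = 0.268255
SE = √(1/(n1−3) + 1/(n2−3)) = √(1/50 + 1/159) = √(0.0200000 + 0.0062893) = √0.0262893 = 0.162140
z = (z1 − z2)/SE = (-0.591537 − 0.268255) / 0.162140 = -0.859792 / 0.162140 = -5.303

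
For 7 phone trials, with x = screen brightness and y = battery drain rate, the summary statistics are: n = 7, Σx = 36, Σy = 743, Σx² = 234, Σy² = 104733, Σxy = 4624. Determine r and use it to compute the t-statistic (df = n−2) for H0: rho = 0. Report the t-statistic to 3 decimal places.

2.281

Numerator: nΣxy − (Σx)(Σy) = 7·4624 − (36)(743) = 5620
Denominator: √[(nΣx²−(Σx)²)(nΣy²−(Σy)²)]
  nΣx²−(Σx)² = 7·234 − 1296 = 342;  nΣy²−(Σy)² = 7·104733 − 552049 = 181082
  √(342·181082) = √61930044 = 7869.5644
r = 5620 / 7869.5644 = 0.7141
t = r·√(n−2)/√(1−r²) = 0.7141·√5 / √(1−0.509939) = 1.596776 / 0.700044 = 2.281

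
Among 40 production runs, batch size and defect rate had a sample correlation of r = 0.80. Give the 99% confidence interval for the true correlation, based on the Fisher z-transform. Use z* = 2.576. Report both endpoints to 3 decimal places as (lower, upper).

Fisher z: z_r = atanh(r) = ½·ln((1+0.80)/(1−0.80)) = 1.098612
SE(z) = 1/√(n−3) = 1/√37 = 0.164399
99% ⇒ z* = 2.576; margin = 2.576·0.164399 = 0.423492
CI on z-scale: (0.675120, 1.522104)
Back-transform: tanh(0.675120) = 0.588338, tanh(1.522104) = 0.909064

(0.588, 0.909)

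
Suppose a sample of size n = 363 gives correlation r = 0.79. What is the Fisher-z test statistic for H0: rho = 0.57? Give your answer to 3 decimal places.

8.043

Fisher z: atanh(0.79) = 1.071432, atanh(0.57) = 0.647523
z = (z_r − z_0)·√(n−3) = (1.071432 − 0.647523)·√360 = 0.423909 · 18.973666 = 8.043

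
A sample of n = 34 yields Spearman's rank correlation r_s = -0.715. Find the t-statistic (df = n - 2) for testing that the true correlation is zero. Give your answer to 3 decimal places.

-5.785

t = r_s·√(n−2) / √(1−r_s²) with r_s = -0.715, n = 34
  = -0.715·√32 / √(1 − 0.511225)
  = -0.715·5.656854 / 0.699124
  = -4.044651 / 0.699124 = -5.785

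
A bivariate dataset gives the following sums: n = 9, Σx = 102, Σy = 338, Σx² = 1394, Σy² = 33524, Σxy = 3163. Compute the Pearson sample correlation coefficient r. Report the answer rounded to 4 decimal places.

Numerator: nΣxy − (Σx)(Σy) = 9·3163 − (102)(338) = -6009
Denominator: √[(nΣx²−(Σx)²)(nΣy²−(Σy)²)]
  nΣx²−(Σx)² = 9·1394 − 10404 = 2142;  nΣy²−(Σy)² = 9·33524 − 114244 = 187472
  √(2142·187472) = √401565024 = 20039.0874
r = -6009 / 20039.0874 = -0.2999

-0.2999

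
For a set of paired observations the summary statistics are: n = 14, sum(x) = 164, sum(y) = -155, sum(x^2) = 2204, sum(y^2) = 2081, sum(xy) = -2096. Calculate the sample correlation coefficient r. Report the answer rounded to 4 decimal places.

Numerator: nΣxy − (Σx)(Σy) = 14·(-2096) − (164)(-155) = -3924
Denominator: √[(nΣx²−(Σx)²)(nΣy²−(Σy)²)]
  nΣx²−(Σx)² = 14·2204 − 26896 = 3960;  nΣy²−(Σy)² = 14·2081 − 24025 = 5109
  √(3960·5109) = √20231640 = 4497.9595
r = -3924 / 4497.9595 = -0.8724

-0.8724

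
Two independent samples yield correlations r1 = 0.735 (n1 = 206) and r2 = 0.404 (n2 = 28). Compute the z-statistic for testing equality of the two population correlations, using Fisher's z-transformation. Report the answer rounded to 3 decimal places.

z1 = atanh(0.735) = 0.939516,  z2 = atanh(0.404) = 0.428420
SE = √(1/(n1−3) + 1/(n2−3)) = √(1/203 + 1/25) = √(0.0049261 + 0.0400000) = √0.0449261 = 0.211958
z = (z1 − z2)/SE = (0.939516 − 0.428420) / 0.211958 = 0.511096 / 0.211958 = 2.411

2.411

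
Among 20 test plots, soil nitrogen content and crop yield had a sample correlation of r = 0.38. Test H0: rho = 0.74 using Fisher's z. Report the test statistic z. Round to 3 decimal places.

-2.269

Fisher z: atanh(0.38) = 0.400060, atanh(0.74) = 0.950479
z = (z_r − z_0)·√(n−3) = (0.400060 − 0.950479)·√17 = -0.550419 · 4.123106 = -2.269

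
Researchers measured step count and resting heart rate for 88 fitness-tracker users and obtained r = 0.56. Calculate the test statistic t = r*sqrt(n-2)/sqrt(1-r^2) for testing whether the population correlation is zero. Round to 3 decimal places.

6.268

t = r·√(n−2) / √(1−r²) with r = 0.56, n = 88
  = 0.56·√86 / √(1 − 0.3136)
  = 0.56·9.273618 / 0.828493
  = 5.193226 / 0.828493 = 6.268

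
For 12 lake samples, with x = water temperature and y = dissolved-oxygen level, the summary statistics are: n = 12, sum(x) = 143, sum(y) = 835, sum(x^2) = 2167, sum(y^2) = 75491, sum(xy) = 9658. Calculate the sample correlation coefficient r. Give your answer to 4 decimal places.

-0.1031

Numerator: nΣxy − (Σx)(Σy) = 12·9658 − (143)(835) = -3509
Denominator: √[(nΣx²−(Σx)²)(nΣy²−(Σy)²)]
  nΣx²−(Σx)² = 12·2167 − 20449 = 5555;  nΣy²−(Σy)² = 12·75491 − 697225 = 208667
  √(5555·208667) = √1159145185 = 34046.2213
r = -3509 / 34046.2213 = -0.1031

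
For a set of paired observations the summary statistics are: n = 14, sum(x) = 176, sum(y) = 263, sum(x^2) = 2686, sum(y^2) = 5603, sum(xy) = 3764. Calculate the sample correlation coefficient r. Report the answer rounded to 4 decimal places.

Numerator: nΣxy − (Σx)(Σy) = 14·3764 − (176)(263) = 6408
Denominator: √[(nΣx²−(Σx)²)(nΣy²−(Σy)²)]
  nΣx²−(Σx)² = 14·2686 − 30976 = 6628;  nΣy²−(Σy)² = 14·5603 − 69169 = 9273
  √(6628·9273) = √61461444 = 7839.7349
r = 6408 / 7839.7349 = 0.8174

0.8174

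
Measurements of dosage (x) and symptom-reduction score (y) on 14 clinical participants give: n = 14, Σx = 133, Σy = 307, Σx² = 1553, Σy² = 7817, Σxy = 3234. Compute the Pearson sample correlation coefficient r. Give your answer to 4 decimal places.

0.5665

S_xy = nΣxy − ΣxΣy = 14·3234 − 133·307 = 45276 − 40831 = 4445
S_xx = nΣx² − (Σx)² = 14·1553 − 133² = 21742 − 17689 = 4053
S_yy = nΣy² − (Σy)² = 14·7817 − 307² = 109438 − 94249 = 15189
r = S_xy / √(S_xx·S_yy) = 4445 / √(4053·15189) = 4445 / √61561017 = 4445 / 7846.0829 = 0.5665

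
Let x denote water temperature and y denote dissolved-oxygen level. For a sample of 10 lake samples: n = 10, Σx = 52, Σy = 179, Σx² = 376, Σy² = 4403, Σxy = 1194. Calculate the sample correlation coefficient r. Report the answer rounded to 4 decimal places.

0.7397

S_xy = nΣxy − ΣxΣy = 10·1194 − 52·179 = 11940 − 9308 = 2632
S_xx = nΣx² − (Σx)² = 10·376 − 52² = 3760 − 2704 = 1056
S_yy = nΣy² − (Σy)² = 10·4403 − 179² = 44030 − 32041 = 11989
r = S_xy / √(S_xx·S_yy) = 2632 / √(1056·11989) = 2632 / √12660384 = 2632 / 3558.1433 = 0.7397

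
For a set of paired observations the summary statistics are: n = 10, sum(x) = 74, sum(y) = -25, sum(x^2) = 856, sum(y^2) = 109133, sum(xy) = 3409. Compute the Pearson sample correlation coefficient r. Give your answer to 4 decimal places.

S_xy = nΣxy − ΣxΣy = 10·3409 − 74·(-25) = 34090 − (-1850) = 35940
S_xx = nΣx² − (Σx)² = 10·856 − 74² = 8560 − 5476 = 3084
S_yy = nΣy² − (Σy)² = 10·109133 − (-25)² = 1091330 − 625 = 1090705
r = S_xy / √(S_xx·S_yy) = 35940 / √(3084·1090705) = 35940 / √3363734220 = 35940 / 57997.7087 = 0.6197

0.6197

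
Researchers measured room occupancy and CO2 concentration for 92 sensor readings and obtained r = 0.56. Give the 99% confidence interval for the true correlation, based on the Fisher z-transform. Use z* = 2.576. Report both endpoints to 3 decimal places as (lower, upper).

(0.345, 0.719)

Fisher z: z_r = atanh(r) = ½·ln((1+0.56)/(1−0.56)) = 0.632833
SE(z) = 1/√(n−3) = 1/√89 = 0.106000
99% ⇒ z* = 2.576; margin = 2.576·0.106000 = 0.273056
CI on z-scale: (0.359777, 0.905889)
Back-transform: tanh(0.359777) = 0.345018, tanh(0.905889) = 0.719153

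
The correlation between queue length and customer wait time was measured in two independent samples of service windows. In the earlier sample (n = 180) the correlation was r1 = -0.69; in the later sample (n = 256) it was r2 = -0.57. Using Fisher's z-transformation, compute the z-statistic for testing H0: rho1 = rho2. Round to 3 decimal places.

z1 = atanh(-0.69) = -0.847956,  z2 = atanh(-0.57) = -0.647523
SE = √(1/(n1−3) + 1/(n2−3)) = √(1/177 + 1/253) = √(0.0056497 + 0.0039526) = √0.0096023 = 0.097991
z = (z1 − z2)/SE = (-0.847956 − (-0.647523)) / 0.097991 = -0.200433 / 0.097991 = -2.045

-2.045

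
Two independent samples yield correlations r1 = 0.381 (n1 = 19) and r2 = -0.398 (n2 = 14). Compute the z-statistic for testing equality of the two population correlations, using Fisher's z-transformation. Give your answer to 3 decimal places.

2.100

z1 = atanh(0.381) = 0.401229,  z2 = atanh(-0.398) = -0.421270
SE = √(1/(n1−3) + 1/(n2−3)) = √(1/16 + 1/11) = √(0.0625000 + 0.0909091) = √0.1534091 = 0.391675
z = (z1 − z2)/SE = (0.401229 − (-0.421270)) / 0.391675 = 0.822499 / 0.391675 = 2.100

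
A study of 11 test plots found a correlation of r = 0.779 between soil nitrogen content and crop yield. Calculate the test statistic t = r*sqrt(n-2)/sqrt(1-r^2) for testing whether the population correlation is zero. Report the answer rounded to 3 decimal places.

3.727

t = r·√(n−2) / √(1−r²) with r = 0.779, n = 11
  = 0.779·√9 / √(1 − 0.606841)
  = 0.779·3.000000 / 0.627024
  = 2.337000 / 0.627024 = 3.727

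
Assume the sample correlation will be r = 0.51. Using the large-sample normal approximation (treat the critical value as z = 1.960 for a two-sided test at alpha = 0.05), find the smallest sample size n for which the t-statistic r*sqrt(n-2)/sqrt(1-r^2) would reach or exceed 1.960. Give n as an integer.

r√(n−2)/√(1−r²) ≥ 1.960  ⇔  n−2 ≥ (1.960)²·(1−r²)/r²
(1−r²)/r² = (1−0.2601)/0.2601 = 2.8447
n ≥ 2 + 3.8416·2.8447 = 2 + 10.9282 = 12.9282
⌈12.9282⌉ = 13

13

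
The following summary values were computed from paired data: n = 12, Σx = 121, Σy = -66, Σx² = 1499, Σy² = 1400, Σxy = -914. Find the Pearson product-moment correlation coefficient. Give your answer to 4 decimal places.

S_xy = nΣxy − ΣxΣy = 12·(-914) − 121·(-66) = -10968 − (-7986) = -2982
S_xx = nΣx² − (Σx)² = 12·1499 − 121² = 17988 − 14641 = 3347
S_yy = nΣy² − (Σy)² = 12·1400 − (-66)² = 16800 − 4356 = 12444
r = S_xy / √(S_xx·S_yy) = -2982 / √(3347·12444) = -2982 / √41650068 = -2982 / 6453.6864 = -0.4621

-0.4621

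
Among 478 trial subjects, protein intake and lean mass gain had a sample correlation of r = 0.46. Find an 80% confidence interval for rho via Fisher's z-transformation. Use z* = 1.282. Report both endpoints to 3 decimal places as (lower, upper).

(0.412, 0.505)

Fisher z: z_r = atanh(r) = ½·ln((1+0.46)/(1−0.46)) = 0.497311
SE(z) = 1/√(n−3) = 1/√475 = 0.045883
80% ⇒ z* = 1.282; margin = 1.282·0.045883 = 0.058822
CI on z-scale: (0.438489, 0.556133)
Back-transform: tanh(0.438489) = 0.412391, tanh(0.556133) = 0.505103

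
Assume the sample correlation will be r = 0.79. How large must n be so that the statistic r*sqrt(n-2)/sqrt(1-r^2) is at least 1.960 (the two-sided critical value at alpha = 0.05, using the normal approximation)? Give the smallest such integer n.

5

Need r·√(n−2)/√(1−r²) ≥ 1.960
√(n−2) ≥ 1.960·√(1−0.6241) / 0.79 = 1.960·0.613107 / 0.79 = 1.5211
n−2 ≥ 2.3137  ⇒  n ≥ 4.3137
Smallest integer n = 5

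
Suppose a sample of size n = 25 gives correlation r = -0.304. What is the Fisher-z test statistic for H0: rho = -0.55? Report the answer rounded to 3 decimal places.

z_r = atanh(-0.304) = -0.313921,  z_0 = atanh(-0.55) = -0.618381
SE = 1/√(n−3) = 1/√22 = 0.213201
z = (z_r − z_0)/SE = (-0.313921 − (-0.618381)) / 0.213201 = 0.304460 / 0.213201 = 1.428

1.428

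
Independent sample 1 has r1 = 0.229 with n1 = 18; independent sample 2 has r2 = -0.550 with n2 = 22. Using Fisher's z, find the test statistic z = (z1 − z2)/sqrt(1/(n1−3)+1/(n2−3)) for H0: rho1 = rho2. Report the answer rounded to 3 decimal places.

z1 = atanh(0.229) = 0.233134,  z2 = atanh(-0.550) = -0.618381
SE = √(1/(n1−3) + 1/(n2−3)) = √(1/15 + 1/19) = √(0.0666667 + 0.0526316) = √0.1192983 = 0.345396
z = (z1 − z2)/SE = (0.233134 − (-0.618381)) / 0.345396 = 0.851515 / 0.345396 = 2.465

2.465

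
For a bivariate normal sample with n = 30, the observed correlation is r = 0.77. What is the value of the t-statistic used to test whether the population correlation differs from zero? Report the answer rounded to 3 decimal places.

6.386

1 − r² = 1 − 0.5929 = 0.4071;  √(1−r²) = 0.638044
√(n−2) = √28 = 5.291503
t = r·√(n−2)/√(1−r²) = 0.77 · 5.291503 / 0.638044 = 6.386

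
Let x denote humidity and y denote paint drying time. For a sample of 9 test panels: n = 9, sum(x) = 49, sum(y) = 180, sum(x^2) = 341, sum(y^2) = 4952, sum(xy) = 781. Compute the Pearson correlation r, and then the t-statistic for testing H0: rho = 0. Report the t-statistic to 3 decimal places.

-2.136

Numerator: nΣxy − (Σx)(Σy) = 9·781 − (49)(180) = -1791
Denominator: √[(nΣx²−(Σx)²)(nΣy²−(Σy)²)]
  nΣx²−(Σx)² = 9·341 − 2401 = 668;  nΣy²−(Σy)² = 9·4952 − 32400 = 12168
  √(668·12168) = √8128224 = 2851.0040
r = -1791 / 2851.0040 = -0.6282
t = r·√(n−2)/√(1−r²) = -0.6282·√7 / √(1−0.394635) = -1.662061 / 0.778052 = -2.136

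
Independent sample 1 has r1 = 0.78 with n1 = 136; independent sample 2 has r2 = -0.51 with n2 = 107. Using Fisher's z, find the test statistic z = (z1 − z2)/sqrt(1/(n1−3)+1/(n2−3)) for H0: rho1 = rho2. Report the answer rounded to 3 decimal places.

12.285

z1 = atanh(0.78) = 1.045371,  z2 = atanh(-0.51) = -0.562730
SE = √(1/(n1−3) + 1/(n2−3)) = √(1/133 + 1/104) = √(0.0075188 + 0.0096154) = √0.0171342 = 0.130898
z = (z1 − z2)/SE = (1.045371 − (-0.562730)) / 0.130898 = 1.608101 / 0.130898 = 12.285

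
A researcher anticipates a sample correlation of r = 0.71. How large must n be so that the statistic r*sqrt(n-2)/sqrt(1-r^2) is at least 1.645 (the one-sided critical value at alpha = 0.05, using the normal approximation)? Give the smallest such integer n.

r√(n−2)/√(1−r²) ≥ 1.645  ⇔  n−2 ≥ (1.645)²·(1−r²)/r²
(1−r²)/r² = (1−0.5041)/0.5041 = 0.9837
n ≥ 2 + 2.706025·0.9837 = 2 + 2.6619 = 4.6619
⌈4.6619⌉ = 5

5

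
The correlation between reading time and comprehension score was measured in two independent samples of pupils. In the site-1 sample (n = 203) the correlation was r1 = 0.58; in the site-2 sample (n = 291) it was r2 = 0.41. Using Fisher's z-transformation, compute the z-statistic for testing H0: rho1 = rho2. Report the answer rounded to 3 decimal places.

2.465

Fisher z-transforms: z1 = atanh(0.58) = 0.662463, z2 = atanh(0.41) = 0.435611; difference d = 0.226852
Var(d) = 1/200 + 1/288 = 0.0050000 + 0.0034722 = 0.0084722
z = d/√Var(d) = 0.226852 / √0.0084722 = 0.226852 / 0.092045 = 2.465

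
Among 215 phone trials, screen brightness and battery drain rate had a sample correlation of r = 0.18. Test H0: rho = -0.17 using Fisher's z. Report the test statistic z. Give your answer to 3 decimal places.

z_r = atanh(0.18) = 0.181983,  z_0 = atanh(-0.17) = -0.171667
SE = 1/√(n−3) = 1/√212 = 0.068680
z = (z_r − z_0)/SE = (0.181983 − (-0.171667)) / 0.068680 = 0.353650 / 0.068680 = 5.149

5.149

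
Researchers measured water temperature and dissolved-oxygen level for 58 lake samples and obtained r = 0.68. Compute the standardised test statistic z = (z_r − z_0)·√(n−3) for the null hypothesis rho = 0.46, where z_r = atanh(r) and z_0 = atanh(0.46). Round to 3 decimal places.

z_r = atanh(0.68) = 0.829114,  z_0 = atanh(0.46) = 0.497311
SE = 1/√(n−3) = 1/√55 = 0.134840
z = (z_r − z_0)/SE = (0.829114 − 0.497311) / 0.134840 = 0.331803 / 0.134840 = 2.461

2.461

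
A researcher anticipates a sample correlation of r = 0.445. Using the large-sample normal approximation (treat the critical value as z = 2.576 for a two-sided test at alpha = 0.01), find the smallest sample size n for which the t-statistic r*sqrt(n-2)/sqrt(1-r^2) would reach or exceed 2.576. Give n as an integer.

Need r·√(n−2)/√(1−r²) ≥ 2.576
√(n−2) ≥ 2.576·√(1−0.198025) / 0.445 = 2.576·0.895531 / 0.445 = 5.1840
n−2 ≥ 26.8739  ⇒  n ≥ 28.8739
Smallest integer n = 29

29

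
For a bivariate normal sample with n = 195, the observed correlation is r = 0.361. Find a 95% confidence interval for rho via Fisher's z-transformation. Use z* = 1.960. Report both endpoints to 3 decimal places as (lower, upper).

z_r = atanh(0.361) = 0.378035;  SE = 1/√(n−3) = 1/√192 = 0.072169
z-limits: 0.378035 ± 1.960·0.072169 = 0.378035 ± 0.141451 = [0.236584, 0.519486]
ρ-limits: (tanh 0.236584, tanh 0.519486) = (0.232, 0.477)

(0.232, 0.477)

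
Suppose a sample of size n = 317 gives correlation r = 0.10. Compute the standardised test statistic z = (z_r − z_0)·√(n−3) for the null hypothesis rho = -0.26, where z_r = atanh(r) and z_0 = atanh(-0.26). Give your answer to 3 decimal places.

6.493

Fisher z: atanh(0.10) = 0.100335, atanh(-0.26) = -0.266108
z = (z_r − z_0)·√(n−3) = (0.100335 − (-0.266108))·√314 = 0.366443 · 17.720045 = 6.493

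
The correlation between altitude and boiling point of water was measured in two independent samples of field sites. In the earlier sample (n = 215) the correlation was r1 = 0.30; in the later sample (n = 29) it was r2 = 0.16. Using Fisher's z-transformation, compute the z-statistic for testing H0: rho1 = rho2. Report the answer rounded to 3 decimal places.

0.713

z1 = atanh(0.30) = 0.309520,  z2 = atanh(0.16) = 0.161387
SE = √(1/(n1−3) + 1/(n2−3)) = √(1/212 + 1/26) = √(0.0047170 + 0.0384615) = √0.0431785 = 0.207794
z = (z1 − z2)/SE = (0.309520 − 0.161387) / 0.207794 = 0.148133 / 0.207794 = 0.713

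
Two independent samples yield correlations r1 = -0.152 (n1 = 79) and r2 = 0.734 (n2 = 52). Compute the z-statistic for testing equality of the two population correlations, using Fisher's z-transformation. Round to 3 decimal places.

z1 = atanh(-0.152) = -0.153187,  z2 = atanh(0.734) = 0.937345
SE = √(1/(n1−3) + 1/(n2−3)) = √(1/76 + 1/49) = √(0.0131579 + 0.0204082) = √0.0335661 = 0.183211
z = (z1 − z2)/SE = (-0.153187 − 0.937345) / 0.183211 = -1.090532 / 0.183211 = -5.952

-5.952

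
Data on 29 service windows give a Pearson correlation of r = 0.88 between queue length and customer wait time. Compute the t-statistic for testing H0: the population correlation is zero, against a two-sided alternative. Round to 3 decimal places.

1 − r² = 1 − 0.7744 = 0.2256;  √(1−r²) = 0.474974
√(n−2) = √27 = 5.196152
t = r·√(n−2)/√(1−r²) = 0.88 · 5.196152 / 0.474974 = 9.627

9.627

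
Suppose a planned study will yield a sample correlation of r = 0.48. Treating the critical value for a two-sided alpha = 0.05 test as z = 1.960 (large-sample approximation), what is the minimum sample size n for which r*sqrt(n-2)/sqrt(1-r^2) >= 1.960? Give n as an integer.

r√(n−2)/√(1−r²) ≥ 1.960  ⇔  n−2 ≥ (1.960)²·(1−r²)/r²
(1−r²)/r² = (1−0.2304)/0.2304 = 3.3403
n ≥ 2 + 3.8416·3.3403 = 2 + 12.8321 = 14.8321
⌈14.8321⌉ = 15

15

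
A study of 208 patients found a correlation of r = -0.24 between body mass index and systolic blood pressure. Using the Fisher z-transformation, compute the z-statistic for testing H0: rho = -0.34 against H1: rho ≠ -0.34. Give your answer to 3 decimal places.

1.565

Fisher z: atanh(-0.24) = -0.244774, atanh(-0.34) = -0.354093
z = (z_r − z_0)·√(n−3) = (-0.244774 − (-0.354093))·√205 = 0.109319 · 14.317821 = 1.565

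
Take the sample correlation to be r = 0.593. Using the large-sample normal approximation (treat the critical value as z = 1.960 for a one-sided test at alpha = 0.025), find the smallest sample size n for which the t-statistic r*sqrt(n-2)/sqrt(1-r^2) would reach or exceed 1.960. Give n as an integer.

r√(n−2)/√(1−r²) ≥ 1.960  ⇔  n−2 ≥ (1.960)²·(1−r²)/r²
(1−r²)/r² = (1−0.351649)/0.351649 = 1.8437
n ≥ 2 + 3.8416·1.8437 = 2 + 7.0828 = 9.0828
⌈9.0828⌉ = 10

10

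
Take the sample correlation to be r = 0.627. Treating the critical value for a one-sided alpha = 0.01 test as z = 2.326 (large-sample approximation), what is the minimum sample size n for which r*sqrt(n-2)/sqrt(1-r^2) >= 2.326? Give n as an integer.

Need r·√(n−2)/√(1−r²) ≥ 2.326
√(n−2) ≥ 2.326·√(1−0.393129) / 0.627 = 2.326·0.779019 / 0.627 = 2.8899
n−2 ≥ 8.3515  ⇒  n ≥ 10.3515
Smallest integer n = 11

11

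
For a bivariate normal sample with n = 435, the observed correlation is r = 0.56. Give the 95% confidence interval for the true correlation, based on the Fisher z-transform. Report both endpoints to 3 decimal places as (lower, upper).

(0.492, 0.621)

z_r = atanh(0.56) = 0.632833;  SE = 1/√(n−3) = 1/√432 = 0.048113
z-limits: 0.632833 ± 1.960·0.048113 = 0.632833 ± 0.094301 = [0.538532, 0.727134]
ρ-limits: (tanh 0.538532, tanh 0.727134) = (0.492, 0.621)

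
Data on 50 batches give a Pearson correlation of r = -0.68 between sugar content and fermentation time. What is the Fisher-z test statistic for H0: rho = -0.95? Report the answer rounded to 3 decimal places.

z_r = atanh(-0.68) = -0.829114,  z_0 = atanh(-0.95) = -1.831781
SE = 1/√(n−3) = 1/√47 = 0.145865
z = (z_r − z_0)/SE = (-0.829114 − (-1.831781)) / 0.145865 = 1.002667 / 0.145865 = 6.874

6.874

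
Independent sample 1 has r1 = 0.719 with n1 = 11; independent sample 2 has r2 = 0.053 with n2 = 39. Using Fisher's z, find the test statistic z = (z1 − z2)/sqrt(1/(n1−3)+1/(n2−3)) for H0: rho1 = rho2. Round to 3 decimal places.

2.181

Fisher z-transforms: z1 = atanh(0.719) = 0.905572, z2 = atanh(0.053) = 0.053050; difference d = 0.852522
Var(d) = 1/8 + 1/36 = 0.1250000 + 0.0277778 = 0.1527778
z = d/√Var(d) = 0.852522 / √0.1527778 = 0.852522 / 0.390868 = 2.181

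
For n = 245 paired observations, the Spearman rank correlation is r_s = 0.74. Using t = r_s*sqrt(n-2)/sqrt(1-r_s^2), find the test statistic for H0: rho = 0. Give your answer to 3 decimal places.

17.150

t = r_s·√(n−2) / √(1−r_s²) with r_s = 0.74, n = 245
  = 0.74·√243 / √(1 − 0.5476)
  = 0.74·15.588457 / 0.672607
  = 11.535458 / 0.672607 = 17.150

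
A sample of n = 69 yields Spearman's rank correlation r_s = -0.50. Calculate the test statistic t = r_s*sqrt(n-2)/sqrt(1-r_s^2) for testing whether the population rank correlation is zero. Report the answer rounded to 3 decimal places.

-4.726

1 − r_s² = 1 − 0.2500 = 0.7500;  √(1−r_s²) = 0.866025
√(n−2) = √67 = 8.185353
t = r_s·√(n−2)/√(1−r_s²) = -0.50 · 8.185353 / 0.866025 = -4.726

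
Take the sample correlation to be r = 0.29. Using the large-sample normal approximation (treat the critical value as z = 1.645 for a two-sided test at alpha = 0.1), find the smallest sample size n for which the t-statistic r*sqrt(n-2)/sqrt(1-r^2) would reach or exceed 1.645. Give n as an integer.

Need r·√(n−2)/√(1−r²) ≥ 1.645
√(n−2) ≥ 1.645·√(1−0.0841) / 0.29 = 1.645·0.957027 / 0.29 = 5.4287
n−2 ≥ 29.4708  ⇒  n ≥ 31.4708
Smallest integer n = 32

32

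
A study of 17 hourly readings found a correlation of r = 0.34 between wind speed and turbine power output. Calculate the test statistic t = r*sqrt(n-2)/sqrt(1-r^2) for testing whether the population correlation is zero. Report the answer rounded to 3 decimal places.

1 − r² = 1 − 0.1156 = 0.8844;  √(1−r²) = 0.940425
√(n−2) = √15 = 3.872983
t = r·√(n−2)/√(1−r²) = 0.34 · 3.872983 / 0.940425 = 1.400

1.400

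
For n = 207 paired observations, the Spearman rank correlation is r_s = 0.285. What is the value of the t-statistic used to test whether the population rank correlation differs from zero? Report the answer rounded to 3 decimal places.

4.257

t = r_s·√(n−2) / √(1−r_s²) with r_s = 0.285, n = 207
  = 0.285·√205 / √(1 − 0.081225)
  = 0.285·14.317821 / 0.958528
  = 4.080579 / 0.958528 = 4.257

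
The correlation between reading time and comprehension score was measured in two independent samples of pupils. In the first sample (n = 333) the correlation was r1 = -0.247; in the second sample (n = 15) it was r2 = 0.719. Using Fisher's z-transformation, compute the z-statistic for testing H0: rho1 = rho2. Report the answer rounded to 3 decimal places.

-3.940

Fisher z-transforms: z1 = atanh(-0.247) = -0.252215, z2 = atanh(0.719) = 0.905572; difference d = -1.157787
Var(d) = 1/330 + 1/12 = 0.0030303 + 0.0833333 = 0.0863636
z = d/√Var(d) = -1.157787 / √0.0863636 = -1.157787 / 0.293877 = -3.940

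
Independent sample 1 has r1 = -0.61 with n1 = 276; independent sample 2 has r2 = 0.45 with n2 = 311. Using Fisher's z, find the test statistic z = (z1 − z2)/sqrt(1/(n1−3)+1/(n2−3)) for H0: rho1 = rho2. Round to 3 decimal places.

Fisher z-transforms: z1 = atanh(-0.61) = -0.708921, z2 = atanh(0.45) = 0.484700; difference d = -1.193621
Var(d) = 1/273 + 1/308 = 0.0036630 + 0.0032468 = 0.0069098
z = d/√Var(d) = -1.193621 / √0.0069098 = -1.193621 / 0.083125 = -14.359

-14.359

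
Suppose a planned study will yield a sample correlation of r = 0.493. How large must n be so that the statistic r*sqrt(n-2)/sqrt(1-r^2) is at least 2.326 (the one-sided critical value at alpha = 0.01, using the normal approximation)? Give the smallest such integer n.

19

r√(n−2)/√(1−r²) ≥ 2.326  ⇔  n−2 ≥ (2.326)²·(1−r²)/r²
(1−r²)/r² = (1−0.243049)/0.243049 = 3.1144
n ≥ 2 + 5.410276·3.1144 = 2 + 16.8498 = 18.8498
⌈18.8498⌉ = 19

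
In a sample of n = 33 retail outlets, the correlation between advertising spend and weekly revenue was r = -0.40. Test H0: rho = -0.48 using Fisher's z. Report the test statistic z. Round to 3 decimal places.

z_r = atanh(-0.40) = -0.423649,  z_0 = atanh(-0.48) = -0.522984
SE = 1/√(n−3) = 1/√30 = 0.182574
z = (z_r − z_0)/SE = (-0.423649 − (-0.522984)) / 0.182574 = 0.099335 / 0.182574 = 0.544

0.544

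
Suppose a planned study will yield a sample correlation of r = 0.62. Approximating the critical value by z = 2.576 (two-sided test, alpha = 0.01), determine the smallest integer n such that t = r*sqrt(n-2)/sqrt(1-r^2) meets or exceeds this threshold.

13

Need r·√(n−2)/√(1−r²) ≥ 2.576
√(n−2) ≥ 2.576·√(1−0.3844) / 0.62 = 2.576·0.784602 / 0.62 = 3.2599
n−2 ≥ 10.6269  ⇒  n ≥ 12.6269
Smallest integer n = 13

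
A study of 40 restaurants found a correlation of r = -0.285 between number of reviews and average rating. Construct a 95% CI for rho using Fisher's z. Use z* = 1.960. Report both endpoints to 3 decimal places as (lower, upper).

z_r = atanh(-0.285) = -0.293116;  SE = 1/√(n−3) = 1/√37 = 0.164399
z-limits: -0.293116 ± 1.960·0.164399 = -0.293116 ± 0.322222 = [-0.615338, 0.029106]
ρ-limits: (tanh -0.615338, tanh 0.029106) = (-0.548, 0.029)

(-0.548, 0.029)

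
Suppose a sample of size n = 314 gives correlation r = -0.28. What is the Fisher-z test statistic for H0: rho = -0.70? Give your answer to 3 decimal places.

Fisher z: atanh(-0.28) = -0.287682, atanh(-0.70) = -0.867301
z = (z_r − z_0)·√(n−3) = (-0.287682 − (-0.867301))·√311 = 0.579619 · 17.635192 = 10.222

10.222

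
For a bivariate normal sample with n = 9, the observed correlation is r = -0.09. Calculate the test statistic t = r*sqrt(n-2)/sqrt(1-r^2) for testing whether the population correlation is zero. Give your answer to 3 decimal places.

-0.239

t = r·√(n−2) / √(1−r²) with r = -0.09, n = 9
  = -0.09·√7 / √(1 − 0.0081)
  = -0.09·2.645751 / 0.995942
  = -0.238118 / 0.995942 = -0.239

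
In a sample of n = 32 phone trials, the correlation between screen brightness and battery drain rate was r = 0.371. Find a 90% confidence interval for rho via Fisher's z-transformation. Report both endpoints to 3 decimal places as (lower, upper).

Fisher z: z_r = atanh(r) = ½·ln((1+0.371)/(1−0.371)) = 0.389582
SE(z) = 1/√(n−3) = 1/√29 = 0.185695
90% ⇒ z* = 1.645; margin = 1.645·0.185695 = 0.305468
CI on z-scale: (0.084114, 0.695050)
Back-transform: tanh(0.084114) = 0.083916, tanh(0.695050) = 0.601216

(0.084, 0.601)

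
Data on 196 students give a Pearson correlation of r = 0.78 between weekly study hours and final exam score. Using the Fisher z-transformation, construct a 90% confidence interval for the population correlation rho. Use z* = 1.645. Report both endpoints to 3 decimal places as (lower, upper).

z_r = atanh(0.78) = 1.045371;  SE = 1/√(n−3) = 1/√193 = 0.071982
z-limits: 1.045371 ± 1.645·0.071982 = 1.045371 ± 0.118410 = [0.926961, 1.163781]
ρ-limits: (tanh 0.926961, tanh 1.163781) = (0.729, 0.822)

(0.729, 0.822)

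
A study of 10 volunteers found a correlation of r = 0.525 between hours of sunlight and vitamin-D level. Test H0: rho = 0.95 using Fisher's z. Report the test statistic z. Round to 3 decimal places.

-3.303

Fisher z: atanh(0.525) = 0.583217, atanh(0.95) = 1.831781
z = (z_r − z_0)·√(n−3) = (0.583217 − 1.831781)·√7 = -1.248564 · 2.645751 = -3.303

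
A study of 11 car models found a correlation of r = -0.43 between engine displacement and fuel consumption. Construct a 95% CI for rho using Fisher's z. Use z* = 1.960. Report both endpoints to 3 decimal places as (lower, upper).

(-0.819, 0.229)

z_r = atanh(-0.43) = -0.459897;  SE = 1/√(n−3) = 1/√8 = 0.353553
z-limits: -0.459897 ± 1.960·0.353553 = -0.459897 ± 0.692964 = [-1.152861, 0.233067]
ρ-limits: (tanh -1.152861, tanh 0.233067) = (-0.819, 0.229)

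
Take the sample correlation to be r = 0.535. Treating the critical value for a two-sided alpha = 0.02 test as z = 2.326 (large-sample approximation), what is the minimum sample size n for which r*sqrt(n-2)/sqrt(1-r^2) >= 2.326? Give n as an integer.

16

Need r·√(n−2)/√(1−r²) ≥ 2.326
√(n−2) ≥ 2.326·√(1−0.286225) / 0.535 = 2.326·0.844852 / 0.535 = 3.6731
n−2 ≥ 13.4917  ⇒  n ≥ 15.4917
Smallest integer n = 16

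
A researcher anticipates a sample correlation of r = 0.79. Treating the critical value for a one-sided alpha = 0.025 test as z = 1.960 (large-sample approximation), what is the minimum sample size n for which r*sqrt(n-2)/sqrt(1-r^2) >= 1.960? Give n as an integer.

5

Need r·√(n−2)/√(1−r²) ≥ 1.960
√(n−2) ≥ 1.960·√(1−0.6241) / 0.79 = 1.960·0.613107 / 0.79 = 1.5211
n−2 ≥ 2.3137  ⇒  n ≥ 4.3137
Smallest integer n = 5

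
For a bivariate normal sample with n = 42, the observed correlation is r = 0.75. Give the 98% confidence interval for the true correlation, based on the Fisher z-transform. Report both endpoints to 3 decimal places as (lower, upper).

Fisher z: z_r = atanh(r) = ½·ln((1+0.75)/(1−0.75)) = 0.972955
SE(z) = 1/√(n−3) = 1/√39 = 0.160128
98% ⇒ z* = 2.326; margin = 2.326·0.160128 = 0.372458
CI on z-scale: (0.600497, 1.345413)
Back-transform: tanh(0.600497) = 0.537403, tanh(1.345413) = 0.872966

(0.537, 0.873)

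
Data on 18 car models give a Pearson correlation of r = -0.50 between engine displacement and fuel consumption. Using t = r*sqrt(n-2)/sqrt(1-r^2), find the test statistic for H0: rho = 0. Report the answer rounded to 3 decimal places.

-2.309

t = r·√(n−2) / √(1−r²) with r = -0.50, n = 18
  = -0.50·√16 / √(1 − 0.2500)
  = -0.50·4.000000 / 0.866025
  = -2.000000 / 0.866025 = -2.309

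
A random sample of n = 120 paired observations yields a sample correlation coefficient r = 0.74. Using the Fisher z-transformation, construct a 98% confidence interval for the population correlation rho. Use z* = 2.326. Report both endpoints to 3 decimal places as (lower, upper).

(0.626, 0.823)

Fisher z: z_r = atanh(r) = ½·ln((1+0.74)/(1−0.74)) = 0.950479
SE(z) = 1/√(n−3) = 1/√117 = 0.092450
98% ⇒ z* = 2.326; margin = 2.326·0.092450 = 0.215039
CI on z-scale: (0.735440, 1.165518)
Back-transform: tanh(0.735440) = 0.626382, tanh(1.165518) = 0.822830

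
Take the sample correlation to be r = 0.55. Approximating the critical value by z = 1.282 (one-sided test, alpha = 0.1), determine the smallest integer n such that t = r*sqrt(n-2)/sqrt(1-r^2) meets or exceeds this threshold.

6

Need r·√(n−2)/√(1−r²) ≥ 1.282
√(n−2) ≥ 1.282·√(1−0.3025) / 0.55 = 1.282·0.835165 / 0.55 = 1.9467
n−2 ≥ 3.7896  ⇒  n ≥ 5.7896
Smallest integer n = 6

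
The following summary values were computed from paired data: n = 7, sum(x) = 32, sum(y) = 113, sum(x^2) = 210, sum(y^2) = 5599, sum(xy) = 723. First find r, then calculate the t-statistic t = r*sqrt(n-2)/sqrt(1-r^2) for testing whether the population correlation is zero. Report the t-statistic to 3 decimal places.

S_xy = nΣxy − ΣxΣy = 7·723 − 32·113 = 5061 − 3616 = 1445
S_xx = nΣx² − (Σx)² = 7·210 − 32² = 1470 − 1024 = 446
S_yy = nΣy² − (Σy)² = 7·5599 − 113² = 39193 − 12769 = 26424
r = S_xy / √(S_xx·S_yy) = 1445 / √(446·26424) = 1445 / √11785104 = 1445 / 3432.9439 = 0.4209
t = r·√(n−2)/√(1−r²) = 0.4209·√5 / √(1−0.177157) = 0.941161 / 0.907107 = 1.038

1.038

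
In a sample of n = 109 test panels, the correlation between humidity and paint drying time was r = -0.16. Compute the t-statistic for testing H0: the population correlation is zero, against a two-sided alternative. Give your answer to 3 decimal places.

1 − r² = 1 − 0.0256 = 0.9744;  √(1−r²) = 0.987117
√(n−2) = √107 = 10.344080
t = r·√(n−2)/√(1−r²) = -0.16 · 10.344080 / 0.987117 = -1.677

-1.677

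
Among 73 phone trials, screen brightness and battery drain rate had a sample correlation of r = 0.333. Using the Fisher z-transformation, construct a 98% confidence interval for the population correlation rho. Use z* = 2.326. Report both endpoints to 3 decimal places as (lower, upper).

z_r = atanh(0.333) = 0.346199;  SE = 1/√(n−3) = 1/√70 = 0.119523
z-limits: 0.346199 ± 2.326·0.119523 = 0.346199 ± 0.278010 = [0.068189, 0.624209]
ρ-limits: (tanh 0.068189, tanh 0.624209) = (0.068, 0.554)

(0.068, 0.554)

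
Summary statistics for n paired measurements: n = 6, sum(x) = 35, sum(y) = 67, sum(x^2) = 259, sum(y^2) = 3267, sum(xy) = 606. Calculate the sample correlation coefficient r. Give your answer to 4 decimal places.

Numerator: nΣxy − (Σx)(Σy) = 6·606 − (35)(67) = 1291
Denominator: √[(nΣx²−(Σx)²)(nΣy²−(Σy)²)]
  nΣx²−(Σx)² = 6·259 − 1225 = 329;  nΣy²−(Σy)² = 6·3267 − 4489 = 15113
  √(329·15113) = √4972177 = 2229.8379
r = 1291 / 2229.8379 = 0.5790

0.5790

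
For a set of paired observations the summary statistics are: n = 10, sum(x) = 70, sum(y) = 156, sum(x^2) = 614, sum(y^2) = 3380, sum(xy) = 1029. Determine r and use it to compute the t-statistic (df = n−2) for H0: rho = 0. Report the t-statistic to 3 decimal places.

-0.529

S_xy = nΣxy − ΣxΣy = 10·1029 − 70·156 = 10290 − 10920 = -630
S_xx = nΣx² − (Σx)² = 10·614 − 70² = 6140 − 4900 = 1240
S_yy = nΣy² − (Σy)² = 10·3380 − 156² = 33800 − 24336 = 9464
r = S_xy / √(S_xx·S_yy) = -630 / √(1240·9464) = -630 / √11735360 = -630 / 3425.6912 = -0.1839
t = r·√(n−2)/√(1−r²) = -0.1839·√8 / √(1−0.033819) = -0.520148 / 0.982945 = -0.529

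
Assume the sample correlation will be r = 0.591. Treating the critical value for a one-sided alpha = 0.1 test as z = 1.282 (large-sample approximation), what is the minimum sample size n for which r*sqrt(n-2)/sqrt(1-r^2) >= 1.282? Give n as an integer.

Need r·√(n−2)/√(1−r²) ≥ 1.282
√(n−2) ≥ 1.282·√(1−0.349281) / 0.591 = 1.282·0.806672 / 0.591 = 1.7498
n−2 ≥ 3.0618  ⇒  n ≥ 5.0618
Smallest integer n = 6

6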